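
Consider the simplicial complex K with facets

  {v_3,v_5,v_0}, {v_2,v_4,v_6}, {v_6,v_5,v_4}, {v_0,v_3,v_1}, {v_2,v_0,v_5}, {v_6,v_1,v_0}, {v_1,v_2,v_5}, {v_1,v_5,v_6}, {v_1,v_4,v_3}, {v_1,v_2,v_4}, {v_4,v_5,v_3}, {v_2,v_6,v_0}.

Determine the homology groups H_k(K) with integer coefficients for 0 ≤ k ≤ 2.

Order the vertices as v_0 < v_1 < v_2 < v_3 < v_4 < v_5 < v_6. Listing each simplex with vertices in this order, K has dimension 2 with simplices:

  0-simplices (7): [v_0], [v_1], [v_2], [v_3], [v_4], [v_5], [v_6]
  1-simplices (18): (18 of them)
  2-simplices (12): (12 of them)

Hence C_0 ≅ Z^7, C_1 ≅ Z^18, C_2 ≅ Z^12.

∂_1: C_1 → C_0 maps an edge to its endpoints' difference, ∂[p,q] = q − p. For instance
  ∂[v_2,v_6] = [v_6] − [v_2].
The 7×18 boundary matrix has rank 6 and Smith normal form diag(1,1,1,1,1,1).

Boundary ∂_2: C_2 → C_1 acts by ∂[p,q,r] = [q,r] − [p,r] + [p,q]. For instance
  ∂[v_0,v_1,v_6] = [v_1,v_6] − [v_0,v_6] + [v_0,v_1],
  ∂[v_2,v_4,v_6] = [v_4,v_6] − [v_2,v_6] + [v_2,v_4].
As a 18×12 matrix over Z this has rank 12, with invariant factors (1,1,1,1,1,1,1,1,1,1,1,2).

Computing H_k = (kernel of ∂_k) / (image of ∂_{k+1}):

  H_0: rank C_0 − rank ∂_1 = 7 − 6 = 1, and the invariant factors of ∂_1 are all 1, so H_0 = Z.
  H_1: rank ker ∂_1 − rank ∂_2 = (18 − 6) − 12 = 0, and ∂_2 has invariant factor 2 > 1, so H_1 = Z/2.
  H_2: rank ker ∂_2 − rank ∂_3 = (12 − 12) − 0 = 0, and there is no ∂_3, so H_2 = 0.

H_0 ≅ Z,  H_1 ≅ Z/2,  H_2 = 0.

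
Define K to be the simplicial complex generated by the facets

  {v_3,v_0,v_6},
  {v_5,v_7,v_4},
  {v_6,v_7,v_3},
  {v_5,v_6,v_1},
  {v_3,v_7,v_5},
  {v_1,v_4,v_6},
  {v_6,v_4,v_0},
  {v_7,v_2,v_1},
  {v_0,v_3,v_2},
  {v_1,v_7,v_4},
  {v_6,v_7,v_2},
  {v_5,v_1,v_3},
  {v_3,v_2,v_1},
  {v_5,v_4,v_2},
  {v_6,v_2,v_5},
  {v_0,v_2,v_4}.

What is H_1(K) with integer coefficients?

H_1 = Z^2.

K has 8 vertices, 24 edges, 16 triangles.
rank ∂_1 = 7, rank ∂_2 = 15 ⇒ b_1 = 24 − 7 − 15 = 2; all invariant factors of ∂_2 are 1 so no torsion. So H_1 = Z^2.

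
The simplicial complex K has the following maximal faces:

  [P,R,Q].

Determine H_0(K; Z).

Fix the vertex order P < Q < R and write every simplex with vertices in increasing order. Then dim K = 2 and the simplices of K are:

  0-simplices (3): P, Q, R
  1-simplices (3): PQ, PR, QR
  2-simplices (1): PQR

giving chain groups C_0 ≅ Z^3, C_1 ≅ Z^3, C_2 ≅ Z^1.

The boundary map ∂_1: C_1 → C_0 maps an edge to its endpoints' difference, ∂[p,q] = q − p.
This gives a 3×3 integer matrix of rank 2; reducing to Smith normal form yields diagonal entries (1,1).

Boundary ∂_2: C_2 → C_1 maps a triangle to the signed sum of its edges. For instance
  ∂PQR = QR − PR + PQ.
The resulting 3×1 matrix has rank 1, and its Smith normal form has invariant factors (1).

Computing H_k = (kernel of ∂_k) / (image of ∂_{k+1}):

  H_0: rank C_0 − rank ∂_1 = 3 − 2 = 1, and the invariant factors of ∂_1 are all 1, so H_0 ≅ Z.

(K is a triangulation of the 2-simplex.)

H_0 = Z.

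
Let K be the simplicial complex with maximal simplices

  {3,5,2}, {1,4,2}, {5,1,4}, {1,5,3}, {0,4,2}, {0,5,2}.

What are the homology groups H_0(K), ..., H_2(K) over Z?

H_0 = Z,  H_1 = Z,  H_2 = 0.

K has 6 vertices, 12 edges, 6 triangles.
rank ∂_0 = 0, rank ∂_1 = 5 ⇒ b_0 = 6 − 0 − 5 = 1; all invariant factors of ∂_1 are 1 so no torsion. So H_0 = Z.
rank ∂_1 = 5, rank ∂_2 = 6 ⇒ b_1 = 12 − 5 − 6 = 1; all invariant factors of ∂_2 are 1 so no torsion. So H_1 = Z.
rank ∂_2 = 6, rank ∂_3 = 0 ⇒ b_2 = 6 − 6 − 0 = 0. So H_2 = 0.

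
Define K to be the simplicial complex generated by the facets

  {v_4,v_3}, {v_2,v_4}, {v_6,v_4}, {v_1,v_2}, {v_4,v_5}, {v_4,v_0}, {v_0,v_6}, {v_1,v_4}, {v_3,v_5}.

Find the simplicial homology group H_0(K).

Fix the vertex order v_0 < v_1 < v_2 < v_3 < v_4 < v_5 < v_6 and write every simplex with vertices in increasing order. Then dim K = 1 and the simplices of K are:

  0-simplices (7): [v_0], [v_1], [v_2], [v_3], [v_4], [v_5], [v_6]
  1-simplices (9): [v_0,v_4], [v_0,v_6], [v_1,v_2], [v_1,v_4], [v_2,v_4], [v_3,v_4], [v_3,v_5], [v_4,v_5], [v_4,v_6]

Hence C_0 ≅ Z^7, C_1 ≅ Z^9.

∂_1: C_1 → C_0 maps an edge to its endpoints' difference, ∂[p,q] = q − p.
This gives a 7×9 integer matrix of rank 6; reducing to Smith normal form yields diagonal entries (1,1,1,1,1,1).

Now H_k = ker ∂_k / im ∂_{k+1}, so:

  H_0: rank C_0 − rank ∂_1 = 7 − 6 = 1, and the invariant factors of ∂_1 are all 1, so H_0 = Z.

H_0 = Z.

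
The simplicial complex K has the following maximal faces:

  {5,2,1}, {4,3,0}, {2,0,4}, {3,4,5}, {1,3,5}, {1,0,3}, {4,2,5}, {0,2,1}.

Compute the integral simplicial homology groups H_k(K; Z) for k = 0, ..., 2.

K has 6 vertices, 12 edges, 8 triangles.
rank ∂_0 = 0, rank ∂_1 = 5 ⇒ b_0 = 6 − 0 − 5 = 1; all invariant factors of ∂_1 are 1 so no torsion. So H_0 ≅ Z.
rank ∂_1 = 5, rank ∂_2 = 7 ⇒ b_1 = 12 − 5 − 7 = 0; all invariant factors of ∂_2 are 1 so no torsion. So H_1 ≅ 0.
rank ∂_2 = 7, rank ∂_3 = 0 ⇒ b_2 = 8 − 7 − 0 = 1. So H_2 ≅ Z.

H_0 = Z,  H_1 = 0,  H_2 = Z.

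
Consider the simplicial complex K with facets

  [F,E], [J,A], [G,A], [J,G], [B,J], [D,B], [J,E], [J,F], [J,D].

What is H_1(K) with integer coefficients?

Take the total order A < B < D < E < F < G < J on the vertex set. Then K (dimension 1) consists of the simplices:

  0-simplices (7): A, B, D, E, F, G, J
  1-simplices (9): AG, AJ, BD, BJ, DJ, EF, EJ, FJ, GJ

Hence C_0 ≅ Z^7, C_1 ≅ Z^9.

∂_1: C_1 → C_0 maps an edge to its endpoints' difference, ∂[p,q] = q − p. For instance
  ∂AG = G − A.
This gives a 7×9 integer matrix of rank 6; reducing to Smith normal form yields diagonal entries (1,1,1,1,1,1).

Computing H_k = (kernel of ∂_k) / (image of ∂_{k+1}):

  H_1: rank ker ∂_1 − rank ∂_2 = (9 − 6) − 0 = 3, and there is no ∂_2, so H_1 ≅ Z^3.

H_1 = Z^3.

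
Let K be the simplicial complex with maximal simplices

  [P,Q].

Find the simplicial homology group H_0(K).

K has 2 vertices, 1 edge.
rank ∂_0 = 0, rank ∂_1 = 1 ⇒ b_0 = 2 − 0 − 1 = 1; all invariant factors of ∂_1 are 1 so no torsion. So H_0 = Z.

H_0 ≅ Z.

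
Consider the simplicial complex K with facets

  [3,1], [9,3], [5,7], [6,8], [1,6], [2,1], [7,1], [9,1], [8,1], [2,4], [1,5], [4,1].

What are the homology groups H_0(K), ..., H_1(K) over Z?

H_0 ≅ Z,  H_1 ≅ Z^4.

Order the vertices as 1 < 2 < 3 < 4 < 5 < 6 < 7 < 8 < 9. Listing each simplex with vertices in this order, K has dimension 1 with simplices:

  0-simplices (9): [1], [2], [3], [4], [5], [6], [7], [8], [9]
  1-simplices (12): [1,2], [1,3], [1,4], [1,5], [1,6], [1,7], [1,8], [1,9], [2,4], [3,9], [5,7], [6,8]

so the chain groups are C_0 ≅ Z^9, C_1 ≅ Z^12.

Boundary ∂_1: C_1 → C_0 sends each edge [p,q] (with p < q) to q − p.
As a 9×12 matrix over Z this has rank 8, with invariant factors (1,1,1,1,1,1,1,1).

Now H_k = ker ∂_k / im ∂_{k+1}, so:

  H_0: rank C_0 − rank ∂_1 = 9 − 8 = 1, and the invariant factors of ∂_1 are all 1, so H_0 = Z.
  H_1: rank ker ∂_1 − rank ∂_2 = (12 − 8) − 0 = 4, and there is no ∂_2, so H_1 = Z^4.

(K is a triangulation of a wedge of 4 circles.)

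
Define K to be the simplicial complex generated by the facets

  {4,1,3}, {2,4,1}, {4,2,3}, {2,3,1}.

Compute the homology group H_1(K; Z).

Take the total order 1 < 2 < 3 < 4 on the vertex set. Then K (dimension 2) consists of the simplices:

  0-simplices (4): [1], [2], [3], [4]
  1-simplices (6): [1,2], [1,3], [1,4], [2,3], [2,4], [3,4]
  2-simplices (4): [1,2,3], [1,2,4], [1,3,4], [2,3,4]

giving chain groups C_0 ≅ Z^4, C_1 ≅ Z^6, C_2 ≅ Z^4.

∂_1: C_1 → C_0 sends each edge [p,q] (with p < q) to q − p. For instance
  ∂[1,2] = [2] − [1].
As a 4×6 matrix over Z this has rank 3, with invariant factors (1,1,1).

The boundary map ∂_2: C_2 → C_1 maps a triangle to the signed sum of its edges. For instance
  ∂[1,2,3] = [2,3] − [1,3] + [1,2],
  ∂[1,2,4] = [2,4] − [1,4] + [1,2].
This gives a 6×4 integer matrix of rank 3; reducing to Smith normal form yields diagonal entries (1,1,1).

Now H_k = ker ∂_k / im ∂_{k+1}, so:

  H_1: rank ker ∂_1 − rank ∂_2 = (6 − 3) − 3 = 0, and the invariant factors of ∂_2 are all 1, so H_1 ≅ 0.

H_1 ≅ 0.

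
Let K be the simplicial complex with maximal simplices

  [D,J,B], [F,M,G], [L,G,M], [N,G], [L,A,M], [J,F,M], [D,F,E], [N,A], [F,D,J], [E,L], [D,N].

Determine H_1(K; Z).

Take the total order A < B < D < E < F < G < J < L < M < N on the vertex set. Then K (dimension 2) consists of the simplices:

  0-simplices (10): A, B, D, E, F, G, J, L, M, N
  1-simplices (19): AL, AM, AN, BD, BJ, DE, DF, DJ, DN, EF, EL, FG, FJ, FM, GL, GM, GN, JM, LM
  2-simplices (7): ALM, BDJ, DEF, DFJ, FGM, FJM, GLM

so the chain groups are C_0 ≅ Z^10, C_1 ≅ Z^19, C_2 ≅ Z^7.

The boundary map ∂_1: C_1 → C_0 maps an edge to its endpoints' difference, ∂[p,q] = q − p.
This gives a 10×19 integer matrix of rank 9; reducing to Smith normal form yields diagonal entries (1,1,1,1,1,1,1,1,1).

Boundary ∂_2: C_2 → C_1 maps a triangle to the signed sum of its edges. For instance
  ∂ALM = LM − AM + AL,
  ∂GLM = LM − GM + GL.
The resulting 19×7 matrix has rank 7, and its Smith normal form has invariant factors (1,1,1,1,1,1,1).

Computing H_k = (kernel of ∂_k) / (image of ∂_{k+1}):

  H_1: rank ker ∂_1 − rank ∂_2 = (19 − 9) − 7 = 3, and the invariant factors of ∂_2 are all 1, so H_1 ≅ Z^3.

H_1 = Z^3.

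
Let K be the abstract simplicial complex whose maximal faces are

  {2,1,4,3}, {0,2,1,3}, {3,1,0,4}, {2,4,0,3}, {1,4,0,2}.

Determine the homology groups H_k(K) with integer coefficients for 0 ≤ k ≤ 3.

We work with the vertex ordering 0 < 1 < 2 < 3 < 4. The simplices of K, each written with vertices in increasing order, are:

  0-simplices (5): [0], [1], [2], [3], [4]
  1-simplices (10): [0,1], [0,2], [0,3], [0,4], [1,2], [1,3], [1,4], [2,3], [2,4], [3,4]
  2-simplices (10): [0,1,2], [0,1,3], [0,1,4], [0,2,3], [0,2,4], [0,3,4], [1,2,3], [1,2,4], [1,3,4], [2,3,4]
  3-simplices (5): [0,1,2,3], [0,1,2,4], [0,1,3,4], [0,2,3,4], [1,2,3,4]

so the chain groups are C_0 ≅ Z^5, C_1 ≅ Z^10, C_2 ≅ Z^10, C_3 ≅ Z^5.

∂_1: C_1 → C_0 is given by ∂[p,q] = [q] − [p]. For instance
  ∂[0,4] = [4] − [0].
This gives a 5×10 integer matrix of rank 4; reducing to Smith normal form yields diagonal entries (1,1,1,1).

The boundary map ∂_2: C_2 → C_1 sends each 2-simplex [p,q,r] to [q,r] − [p,r] + [p,q]. For instance
  ∂[0,3,4] = [3,4] − [0,4] + [0,3],
  ∂[1,2,4] = [2,4] − [1,4] + [1,2].
The resulting 10×10 matrix has rank 6, and its Smith normal form has invariant factors (1,1,1,1,1,1).

Boundary ∂_3: C_3 → C_2 sends each 3-simplex σ to the alternating sum Σ_i (−1)^i (σ with its i-th vertex removed). For instance
  ∂[0,2,3,4] = [2,3,4] − [0,3,4] + [0,2,4] − [0,2,3],
  ∂[1,2,3,4] = [2,3,4] − [1,3,4] + [1,2,4] − [1,2,3].
This gives a 10×5 integer matrix of rank 4; reducing to Smith normal form yields diagonal entries (1,1,1,1).

Computing H_k = (kernel of ∂_k) / (image of ∂_{k+1}):

  H_0: rank C_0 − rank ∂_1 = 5 − 4 = 1, and the invariant factors of ∂_1 are all 1, so H_0 = Z.
  H_1: rank ker ∂_1 − rank ∂_2 = (10 − 4) − 6 = 0, and the invariant factors of ∂_2 are all 1, so H_1 = 0.
  H_2: rank ker ∂_2 − rank ∂_3 = (10 − 6) − 4 = 0, and the invariant factors of ∂_3 are all 1, so H_2 = 0.
  H_3: rank ker ∂_3 − rank ∂_4 = (5 − 4) − 0 = 1, and there is no ∂_4, so H_3 = Z.

(K is a triangulation of the 3-sphere S^3.)

H_0 ≅ Z,  H_1 = 0,  H_2 = 0,  H_3 ≅ Z.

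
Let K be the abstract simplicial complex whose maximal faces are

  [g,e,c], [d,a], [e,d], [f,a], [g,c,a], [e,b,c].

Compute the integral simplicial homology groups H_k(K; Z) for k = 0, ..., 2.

H_0 = Z,  H_1 = Z,  H_2 = 0.

We work with the vertex ordering a < b < c < d < e < f < g. The simplices of K, each written with vertices in increasing order, are:

  0-simplices (7): a, b, c, d, e, f, g
  1-simplices (10): ac, ad, af, ag, bc, be, ce, cg, de, eg
  2-simplices (3): acg, bce, ceg

so the chain groups are C_0 ≅ Z^7, C_1 ≅ Z^10, C_2 ≅ Z^3.

∂_1: C_1 → C_0 is given by ∂[p,q] = [q] − [p].
As a 7×10 matrix over Z this has rank 6, with invariant factors (1,1,1,1,1,1).

∂_2: C_2 → C_1 maps a triangle to the signed sum of its edges. For instance
  ∂ceg = eg − cg + ce,
  ∂acg = cg − ag + ac.
The 10×3 boundary matrix has rank 3 and Smith normal form diag(1,1,1).

From H_k ≅ ker(∂_k) / im(∂_{k+1}) we obtain:

  H_0: rank C_0 − rank ∂_1 = 7 − 6 = 1, and the invariant factors of ∂_1 are all 1, so H_0 = Z.
  H_1: rank ker ∂_1 − rank ∂_2 = (10 − 6) − 3 = 1, and the invariant factors of ∂_2 are all 1, so H_1 = Z.
  H_2: rank ker ∂_2 − rank ∂_3 = (3 − 3) − 0 = 0, and there is no ∂_3, so H_2 = 0.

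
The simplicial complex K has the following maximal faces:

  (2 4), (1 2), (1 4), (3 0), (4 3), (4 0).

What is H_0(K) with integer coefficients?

H_0 ≅ Z.

We work with the vertex ordering 0 < 1 < 2 < 3 < 4. The simplices of K, each written with vertices in increasing order, are:

  0-simplices (5): [0], [1], [2], [3], [4]
  1-simplices (6): [0,3], [0,4], [1,2], [1,4], [2,4], [3,4]

so the chain groups are C_0 ≅ Z^5, C_1 ≅ Z^6.

The boundary map ∂_1: C_1 → C_0 sends each edge [p,q] (with p < q) to q − p. For instance
  ∂[3,4] = [4] − [3].
The resulting 5×6 matrix has rank 4, and its Smith normal form has invariant factors (1,1,1,1).

Reading off H_k = ker ∂_k / im ∂_{k+1}:

  H_0: rank C_0 − rank ∂_1 = 5 − 4 = 1, and the invariant factors of ∂_1 are all 1, so H_0 ≅ Z.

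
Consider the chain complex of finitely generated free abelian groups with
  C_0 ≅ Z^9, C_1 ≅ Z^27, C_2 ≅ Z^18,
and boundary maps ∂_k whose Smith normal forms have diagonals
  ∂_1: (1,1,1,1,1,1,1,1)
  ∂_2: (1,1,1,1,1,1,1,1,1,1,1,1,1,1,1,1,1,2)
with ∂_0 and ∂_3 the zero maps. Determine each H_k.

H_0: b_0 = 9 − 0 − 8 = 1; torsion from ∂_1 factors > 1: none. So H_0 = Z.
H_1: b_1 = 27 − 8 − 18 = 1; torsion from ∂_2 factors > 1: [2]. So H_1 = Z ⊕ Z/2.
H_2: b_2 = 18 − 18 − 0 = 0; torsion from ∂_3 factors > 1: none. So H_2 = 0.

H_0 = Z,  H_1 = Z ⊕ Z/2,  H_2 = 0.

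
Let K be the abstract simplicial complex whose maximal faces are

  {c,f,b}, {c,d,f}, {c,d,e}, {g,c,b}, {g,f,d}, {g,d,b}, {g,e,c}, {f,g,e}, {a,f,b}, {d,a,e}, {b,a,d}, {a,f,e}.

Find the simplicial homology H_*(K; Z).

H_0 = Z,  H_1 = Z/2,  H_2 = 0.

Fix the vertex order a < b < c < d < e < f < g and write every simplex with vertices in increasing order. Then dim K = 2 and the simplices of K are:

  0-simplices (7): a, b, c, d, e, f, g
  1-simplices (18): ab, ad, ae, af, bc, bd, bf, bg, cd, ce, cf, cg, de, df, dg, ef, eg, fg
  2-simplices (12): abd, abf, ade, aef, bcf, bcg, bdg, cde, cdf, ceg, dfg, efg

giving chain groups C_0 ≅ Z^7, C_1 ≅ Z^18, C_2 ≅ Z^12.

∂_1: C_1 → C_0 is given by ∂[p,q] = [q] − [p]. For instance
  ∂af = f − a.
As a 7×18 matrix over Z this has rank 6, with invariant factors (1,1,1,1,1,1).

∂_2: C_2 → C_1 acts by ∂[p,q,r] = [q,r] − [p,r] + [p,q]. For instance
  ∂bcf = cf − bf + bc,
  ∂ceg = eg − cg + ce.
The 18×12 boundary matrix has rank 12 and Smith normal form diag(1,1,1,1,1,1,1,1,1,1,1,2).

Reading off H_k = ker ∂_k / im ∂_{k+1}:

  H_0: rank C_0 − rank ∂_1 = 7 − 6 = 1, and the invariant factors of ∂_1 are all 1, so H_0 ≅ Z.
  H_1: rank ker ∂_1 − rank ∂_2 = (18 − 6) − 12 = 0, and ∂_2 has invariant factor 2 > 1, so H_1 ≅ Z/2.
  H_2: rank ker ∂_2 − rank ∂_3 = (12 − 12) − 0 = 0, and there is no ∂_3, so H_2 ≅ 0.

As a check, the Euler characteristic is 7 − 18 + 12 = 1, which agrees with 1 − 0 + 0 = 1.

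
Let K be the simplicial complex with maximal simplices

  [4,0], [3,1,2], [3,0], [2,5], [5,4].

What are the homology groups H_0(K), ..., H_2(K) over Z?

We work with the vertex ordering 0 < 1 < 2 < 3 < 4 < 5. The simplices of K, each written with vertices in increasing order, are:

  0-simplices (6): [0], [1], [2], [3], [4], [5]
  1-simplices (7): [0,3], [0,4], [1,2], [1,3], [2,3], [2,5], [4,5]
  2-simplices (1): [1,2,3]

giving chain groups C_0 ≅ Z^6, C_1 ≅ Z^7, C_2 ≅ Z^1.

∂_1: C_1 → C_0 is given by ∂[p,q] = [q] − [p].
The 6×7 boundary matrix has rank 5 and Smith normal form diag(1,1,1,1,1).

∂_2: C_2 → C_1 maps a triangle to the signed sum of its edges. For instance
  ∂[1,2,3] = [2,3] − [1,3] + [1,2].
The resulting 7×1 matrix has rank 1, and its Smith normal form has invariant factors (1).

From H_k ≅ ker(∂_k) / im(∂_{k+1}) we obtain:

  H_0: rank C_0 − rank ∂_1 = 6 − 5 = 1, and the invariant factors of ∂_1 are all 1, so H_0 = Z.
  H_1: rank ker ∂_1 − rank ∂_2 = (7 − 5) − 1 = 1, and the invariant factors of ∂_2 are all 1, so H_1 = Z.
  H_2: rank ker ∂_2 − rank ∂_3 = (1 − 1) − 0 = 0, and there is no ∂_3, so H_2 = 0.

H_0 = Z,  H_1 = Z,  H_2 = 0.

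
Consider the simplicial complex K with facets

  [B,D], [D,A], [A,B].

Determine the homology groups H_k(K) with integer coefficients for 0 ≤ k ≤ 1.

Fix the vertex order A < B < D and write every simplex with vertices in increasing order. Then dim K = 1 and the simplices of K are:

  0-simplices (3): A, B, D
  1-simplices (3): AB, AD, BD

so the chain groups are C_0 ≅ Z^3, C_1 ≅ Z^3.

Boundary ∂_1: C_1 → C_0 sends each edge [p,q] (with p < q) to q − p.
As a 3×3 matrix over Z this has rank 2, with invariant factors (1,1).

From H_k ≅ ker(∂_k) / im(∂_{k+1}) we obtain:

  H_0: rank C_0 − rank ∂_1 = 3 − 2 = 1, and the invariant factors of ∂_1 are all 1, so H_0 ≅ Z.
  H_1: rank ker ∂_1 − rank ∂_2 = (3 − 2) − 0 = 1, and there is no ∂_2, so H_1 ≅ Z.

H_0 = Z,  H_1 = Z.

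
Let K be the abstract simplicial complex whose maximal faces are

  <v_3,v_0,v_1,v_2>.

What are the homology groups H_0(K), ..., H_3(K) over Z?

Take the total order v_0 < v_1 < v_2 < v_3 on the vertex set. Then K (dimension 3) consists of the simplices:

  0-simplices (4): [v_0], [v_1], [v_2], [v_3]
  1-simplices (6): [v_0,v_1], [v_0,v_2], [v_0,v_3], [v_1,v_2], [v_1,v_3], [v_2,v_3]
  2-simplices (4): [v_0,v_1,v_2], [v_0,v_1,v_3], [v_0,v_2,v_3], [v_1,v_2,v_3]
  3-simplices (1): [v_0,v_1,v_2,v_3]

Hence C_0 ≅ Z^4, C_1 ≅ Z^6, C_2 ≅ Z^4, C_3 ≅ Z^1.

The boundary map ∂_1: C_1 → C_0 sends each edge [p,q] (with p < q) to q − p.
The 4×6 boundary matrix has rank 3 and Smith normal form diag(1,1,1).

The boundary map ∂_2: C_2 → C_1 acts by ∂[p,q,r] = [q,r] − [p,r] + [p,q]. For instance
  ∂[v_0,v_1,v_2] = [v_1,v_2] − [v_0,v_2] + [v_0,v_1],
  ∂[v_0,v_1,v_3] = [v_1,v_3] − [v_0,v_3] + [v_0,v_1].
The resulting 6×4 matrix has rank 3, and its Smith normal form has invariant factors (1,1,1).

∂_3: C_3 → C_2 sends each 3-simplex σ to the alternating sum Σ_i (−1)^i (σ with its i-th vertex removed). For instance
  ∂[v_0,v_1,v_2,v_3] = [v_1,v_2,v_3] − [v_0,v_2,v_3] + [v_0,v_1,v_3] − [v_0,v_1,v_2].
This gives a 4×1 integer matrix of rank 1; reducing to Smith normal form yields diagonal entries (1).

From H_k ≅ ker(∂_k) / im(∂_{k+1}) we obtain:

  H_0: rank C_0 − rank ∂_1 = 4 − 3 = 1, and the invariant factors of ∂_1 are all 1, so H_0 ≅ Z.
  H_1: rank ker ∂_1 − rank ∂_2 = (6 − 3) − 3 = 0, and the invariant factors of ∂_2 are all 1, so H_1 ≅ 0.
  H_2: rank ker ∂_2 − rank ∂_3 = (4 − 3) − 1 = 0, and the invariant factors of ∂_3 are all 1, so H_2 ≅ 0.
  H_3: rank ker ∂_3 − rank ∂_4 = (1 − 1) − 0 = 0, and there is no ∂_4, so H_3 ≅ 0.

H_0 = Z,  H_1 = 0,  H_2 = 0,  H_3 = 0.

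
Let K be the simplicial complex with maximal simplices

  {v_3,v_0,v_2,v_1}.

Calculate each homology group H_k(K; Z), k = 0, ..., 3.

H_0 = Z,  H_1 = 0,  H_2 = 0,  H_3 = 0.

Take the total order v_0 < v_1 < v_2 < v_3 on the vertex set. Then K (dimension 3) consists of the simplices:

  0-simplices (4): [v_0], [v_1], [v_2], [v_3]
  1-simplices (6): [v_0,v_1], [v_0,v_2], [v_0,v_3], [v_1,v_2], [v_1,v_3], [v_2,v_3]
  2-simplices (4): [v_0,v_1,v_2], [v_0,v_1,v_3], [v_0,v_2,v_3], [v_1,v_2,v_3]
  3-simplices (1): [v_0,v_1,v_2,v_3]

giving chain groups C_0 ≅ Z^4, C_1 ≅ Z^6, C_2 ≅ Z^4, C_3 ≅ Z^1.

The boundary map ∂_1: C_1 → C_0 is given by ∂[p,q] = [q] − [p].
This gives a 4×6 integer matrix of rank 3; reducing to Smith normal form yields diagonal entries (1,1,1).

The boundary map ∂_2: C_2 → C_1 maps a triangle to the signed sum of its edges. For instance
  ∂[v_0,v_1,v_2] = [v_1,v_2] − [v_0,v_2] + [v_0,v_1],
  ∂[v_0,v_1,v_3] = [v_1,v_3] − [v_0,v_3] + [v_0,v_1].
This gives a 6×4 integer matrix of rank 3; reducing to Smith normal form yields diagonal entries (1,1,1).

Boundary ∂_3: C_3 → C_2 sends each 3-simplex σ to the alternating sum Σ_i (−1)^i (σ with its i-th vertex removed). For instance
  ∂[v_0,v_1,v_2,v_3] = [v_1,v_2,v_3] − [v_0,v_2,v_3] + [v_0,v_1,v_3] − [v_0,v_1,v_2].
The resulting 4×1 matrix has rank 1, and its Smith normal form has invariant factors (1).

Reading off H_k = ker ∂_k / im ∂_{k+1}:

  H_0: rank C_0 − rank ∂_1 = 4 − 3 = 1, and the invariant factors of ∂_1 are all 1, so H_0 = Z.
  H_1: rank ker ∂_1 − rank ∂_2 = (6 − 3) − 3 = 0, and the invariant factors of ∂_2 are all 1, so H_1 = 0.
  H_2: rank ker ∂_2 − rank ∂_3 = (4 − 3) − 1 = 0, and the invariant factors of ∂_3 are all 1, so H_2 = 0.
  H_3: rank ker ∂_3 − rank ∂_4 = (1 − 1) − 0 = 0, and there is no ∂_4, so H_3 = 0.

As a check, the Euler characteristic is 4 − 6 + 4 − 1 = 1, which agrees with 1 − 0 + 0 − 0 = 1.
(K is a triangulation of the 3-simplex.)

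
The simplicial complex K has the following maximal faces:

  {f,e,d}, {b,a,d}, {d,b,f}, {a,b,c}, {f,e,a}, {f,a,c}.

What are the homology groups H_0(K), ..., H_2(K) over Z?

H_0 = Z,  H_1 = Z,  H_2 = 0.

Fix the vertex order a < b < c < d < e < f and write every simplex with vertices in increasing order. Then dim K = 2 and the simplices of K are:

  0-simplices (6): a, b, c, d, e, f
  1-simplices (12): ab, ac, ad, ae, af, bc, bd, bf, cf, de, df, ef
  2-simplices (6): abc, abd, acf, aef, bdf, def

so the chain groups are C_0 ≅ Z^6, C_1 ≅ Z^12, C_2 ≅ Z^6.

The boundary map ∂_1: C_1 → C_0 is given by ∂[p,q] = [q] − [p]. For instance
  ∂ac = c − a.
This gives a 6×12 integer matrix of rank 5; reducing to Smith normal form yields diagonal entries (1,1,1,1,1).

∂_2: C_2 → C_1 acts by ∂[p,q,r] = [q,r] − [p,r] + [p,q]. For instance
  ∂def = ef − df + de,
  ∂acf = cf − af + ac.
This gives a 12×6 integer matrix of rank 6; reducing to Smith normal form yields diagonal entries (1,1,1,1,1,1).

From H_k ≅ ker(∂_k) / im(∂_{k+1}) we obtain:

  H_0: rank C_0 − rank ∂_1 = 6 − 5 = 1, and the invariant factors of ∂_1 are all 1, so H_0 ≅ Z.
  H_1: rank ker ∂_1 − rank ∂_2 = (12 − 5) − 6 = 1, and the invariant factors of ∂_2 are all 1, so H_1 ≅ Z.
  H_2: rank ker ∂_2 − rank ∂_3 = (6 − 6) − 0 = 0, and there is no ∂_3, so H_2 ≅ 0.

As a check, the Euler characteristic is 6 − 12 + 6 = 0, which agrees with 1 − 1 + 0 = 0.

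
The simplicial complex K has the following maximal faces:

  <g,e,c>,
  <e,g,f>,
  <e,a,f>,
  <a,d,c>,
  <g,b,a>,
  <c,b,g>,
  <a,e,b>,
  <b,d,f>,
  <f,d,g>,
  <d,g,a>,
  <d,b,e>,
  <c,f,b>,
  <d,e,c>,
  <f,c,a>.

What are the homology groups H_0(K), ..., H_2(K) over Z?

H_0 ≅ Z,  H_1 ≅ Z^2,  H_2 ≅ Z.

We work with the vertex ordering a < b < c < d < e < f < g. The simplices of K, each written with vertices in increasing order, are:

  0-simplices (7): a, b, c, d, e, f, g
  1-simplices (21): ab, ac, ad, ae, af, ag, bc, bd, be, bf, bg, cd, ce, cf, cg, de, df, dg, ef, eg, fg
  2-simplices (14): abe, abg, acd, acf, adg, aef, bcf, bcg, bde, bdf, cde, ceg, dfg, efg

giving chain groups C_0 ≅ Z^7, C_1 ≅ Z^21, C_2 ≅ Z^14.

∂_1: C_1 → C_0 sends each edge [p,q] (with p < q) to q − p.
As a 7×21 matrix over Z this has rank 6, with invariant factors (1,1,1,1,1,1).

∂_2: C_2 → C_1 sends each 2-simplex [p,q,r] to [q,r] − [p,r] + [p,q]. For instance
  ∂aef = ef − af + ae,
  ∂adg = dg − ag + ad.
As a 21×14 matrix over Z this has rank 13, with invariant factors (1,1,1,1,1,1,1,1,1,1,1,1,1).

Computing H_k = (kernel of ∂_k) / (image of ∂_{k+1}):

  H_0: rank C_0 − rank ∂_1 = 7 − 6 = 1, and the invariant factors of ∂_1 are all 1, so H_0 = Z.
  H_1: rank ker ∂_1 − rank ∂_2 = (21 − 6) − 13 = 2, and the invariant factors of ∂_2 are all 1, so H_1 = Z^2.
  H_2: rank ker ∂_2 − rank ∂_3 = (14 − 13) − 0 = 1, and there is no ∂_3, so H_2 = Z.

(K is a triangulation of the torus T^2.)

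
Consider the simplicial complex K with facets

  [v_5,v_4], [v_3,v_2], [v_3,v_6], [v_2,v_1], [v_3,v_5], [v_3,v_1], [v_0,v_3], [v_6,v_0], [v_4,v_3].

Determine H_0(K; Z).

H_0 ≅ Z.

We work with the vertex ordering v_0 < v_1 < v_2 < v_3 < v_4 < v_5 < v_6. The simplices of K, each written with vertices in increasing order, are:

  0-simplices (7): [v_0], [v_1], [v_2], [v_3], [v_4], [v_5], [v_6]
  1-simplices (9): [v_0,v_3], [v_0,v_6], [v_1,v_2], [v_1,v_3], [v_2,v_3], [v_3,v_4], [v_3,v_5], [v_3,v_6], [v_4,v_5]

so the chain groups are C_0 ≅ Z^7, C_1 ≅ Z^9.

The boundary map ∂_1: C_1 → C_0 is given by ∂[p,q] = [q] − [p].
As a 7×9 matrix over Z this has rank 6, with invariant factors (1,1,1,1,1,1).

Reading off H_k = ker ∂_k / im ∂_{k+1}:

  H_0: rank C_0 − rank ∂_1 = 7 − 6 = 1, and the invariant factors of ∂_1 are all 1, so H_0 = Z.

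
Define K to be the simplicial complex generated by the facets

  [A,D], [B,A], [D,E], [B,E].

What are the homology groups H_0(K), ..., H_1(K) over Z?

H_0 = Z,  H_1 = Z.

We work with the vertex ordering A < B < D < E. The simplices of K, each written with vertices in increasing order, are:

  0-simplices (4): A, B, D, E
  1-simplices (4): AB, AD, BE, DE

giving chain groups C_0 ≅ Z^4, C_1 ≅ Z^4.

∂_1: C_1 → C_0 maps an edge to its endpoints' difference, ∂[p,q] = q − p. For instance
  ∂BE = E − B.
The 4×4 boundary matrix has rank 3 and Smith normal form diag(1,1,1).

Computing H_k = (kernel of ∂_k) / (image of ∂_{k+1}):

  H_0: rank C_0 − rank ∂_1 = 4 − 3 = 1, and the invariant factors of ∂_1 are all 1, so H_0 = Z.
  H_1: rank ker ∂_1 − rank ∂_2 = (4 − 3) − 0 = 1, and there is no ∂_2, so H_1 = Z.

(K is a triangulation of the circle S^1.)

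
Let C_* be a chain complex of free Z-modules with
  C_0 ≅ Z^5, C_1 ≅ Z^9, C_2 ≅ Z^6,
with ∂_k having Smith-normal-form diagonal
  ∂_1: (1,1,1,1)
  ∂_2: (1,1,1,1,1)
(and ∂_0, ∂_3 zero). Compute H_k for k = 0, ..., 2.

H_0 = Z,  H_1 = 0,  H_2 = Z.

H_0: b_0 = 5 − 0 − 4 = 1; torsion from ∂_1 factors > 1: none. So H_0 = Z.
H_1: b_1 = 9 − 4 − 5 = 0; torsion from ∂_2 factors > 1: none. So H_1 = 0.
H_2: b_2 = 6 − 5 − 0 = 1; torsion from ∂_3 factors > 1: none. So H_2 = Z.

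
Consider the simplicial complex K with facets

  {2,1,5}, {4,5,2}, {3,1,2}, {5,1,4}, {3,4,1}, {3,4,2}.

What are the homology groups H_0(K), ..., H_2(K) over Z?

H_0 = Z,  H_1 = 0,  H_2 = Z.

Fix the vertex order 1 < 2 < 3 < 4 < 5 and write every simplex with vertices in increasing order. Then dim K = 2 and the simplices of K are:

  0-simplices (5): [1], [2], [3], [4], [5]
  1-simplices (9): [1,2], [1,3], [1,4], [1,5], [2,3], [2,4], [2,5], [3,4], [4,5]
  2-simplices (6): [1,2,3], [1,2,5], [1,3,4], [1,4,5], [2,3,4], [2,4,5]

so the chain groups are C_0 ≅ Z^5, C_1 ≅ Z^9, C_2 ≅ Z^6.

The boundary map ∂_1: C_1 → C_0 maps an edge to its endpoints' difference, ∂[p,q] = q − p. For instance
  ∂[2,5] = [5] − [2].
This gives a 5×9 integer matrix of rank 4; reducing to Smith normal form yields diagonal entries (1,1,1,1).

The boundary map ∂_2: C_2 → C_1 acts by ∂[p,q,r] = [q,r] − [p,r] + [p,q]. For instance
  ∂[2,3,4] = [3,4] − [2,4] + [2,3],
  ∂[1,4,5] = [4,5] − [1,5] + [1,4].
As a 9×6 matrix over Z this has rank 5, with invariant factors (1,1,1,1,1).

Computing H_k = (kernel of ∂_k) / (image of ∂_{k+1}):

  H_0: rank C_0 − rank ∂_1 = 5 − 4 = 1, and the invariant factors of ∂_1 are all 1, so H_0 ≅ Z.
  H_1: rank ker ∂_1 − rank ∂_2 = (9 − 4) − 5 = 0, and the invariant factors of ∂_2 are all 1, so H_1 ≅ 0.
  H_2: rank ker ∂_2 − rank ∂_3 = (6 − 5) − 0 = 1, and there is no ∂_3, so H_2 ≅ Z.

As a check, the Euler characteristic is 5 − 9 + 6 = 2, which agrees with 1 − 0 + 1 = 2.
(K is a triangulation of the 2-sphere S^2.)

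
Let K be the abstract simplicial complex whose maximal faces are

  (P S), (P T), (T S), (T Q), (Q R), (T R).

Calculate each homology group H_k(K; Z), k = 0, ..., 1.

Order the vertices as P < Q < R < S < T. Listing each simplex with vertices in this order, K has dimension 1 with simplices:

  0-simplices (5): P, Q, R, S, T
  1-simplices (6): PS, PT, QR, QT, RT, ST

Hence C_0 ≅ Z^5, C_1 ≅ Z^6.

∂_1: C_1 → C_0 is given by ∂[p,q] = [q] − [p]. For instance
  ∂PS = S − P.
The 5×6 boundary matrix has rank 4 and Smith normal form diag(1,1,1,1).

Computing H_k = (kernel of ∂_k) / (image of ∂_{k+1}):

  H_0: rank C_0 − rank ∂_1 = 5 − 4 = 1, and the invariant factors of ∂_1 are all 1, so H_0 ≅ Z.
  H_1: rank ker ∂_1 − rank ∂_2 = (6 − 4) − 0 = 2, and there is no ∂_2, so H_1 ≅ Z^2.

H_0 = Z,  H_1 = Z^2.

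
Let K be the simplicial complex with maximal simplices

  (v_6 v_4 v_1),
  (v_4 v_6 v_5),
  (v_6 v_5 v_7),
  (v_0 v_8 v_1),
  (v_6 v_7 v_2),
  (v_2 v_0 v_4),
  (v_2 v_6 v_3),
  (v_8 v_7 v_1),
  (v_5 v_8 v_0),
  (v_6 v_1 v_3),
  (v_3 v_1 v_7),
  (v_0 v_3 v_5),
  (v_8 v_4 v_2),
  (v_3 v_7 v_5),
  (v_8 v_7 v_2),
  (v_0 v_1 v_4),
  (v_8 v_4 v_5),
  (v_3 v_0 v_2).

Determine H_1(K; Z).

Take the total order v_0 < v_1 < v_2 < v_3 < v_4 < v_5 < v_6 < v_7 < v_8 on the vertex set. Then K (dimension 2) consists of the simplices:

  0-simplices (9): [v_0], [v_1], [v_2], [v_3], [v_4], [v_5], [v_6], [v_7], [v_8]
  1-simplices (27): (27 of them)
  2-simplices (18): (18 of them)

giving chain groups C_0 ≅ Z^9, C_1 ≅ Z^27, C_2 ≅ Z^18.

∂_1: C_1 → C_0 is given by ∂[p,q] = [q] − [p].
As a 9×27 matrix over Z this has rank 8, with invariant factors (1,1,1,1,1,1,1,1).

∂_2: C_2 → C_1 acts by ∂[p,q,r] = [q,r] − [p,r] + [p,q]. For instance
  ∂[v_0,v_5,v_8] = [v_5,v_8] − [v_0,v_8] + [v_0,v_5],
  ∂[v_2,v_6,v_7] = [v_6,v_7] − [v_2,v_7] + [v_2,v_6].
As a 27×18 matrix over Z this has rank 18, with invariant factors (1,1,1,1,1,1,1,1,1,1,1,1,1,1,1,1,1,2).

From H_k ≅ ker(∂_k) / im(∂_{k+1}) we obtain:

  H_1: rank ker ∂_1 − rank ∂_2 = (27 − 8) − 18 = 1, and ∂_2 has invariant factor 2 > 1, so H_1 = Z ⊕ Z/2.

H_1 ≅ Z ⊕ Z/2.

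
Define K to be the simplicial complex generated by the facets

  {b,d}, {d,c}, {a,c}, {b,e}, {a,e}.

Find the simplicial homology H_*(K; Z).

Fix the vertex order a < b < c < d < e and write every simplex with vertices in increasing order. Then dim K = 1 and the simplices of K are:

  0-simplices (5): a, b, c, d, e
  1-simplices (5): ac, ae, bd, be, cd

so the chain groups are C_0 ≅ Z^5, C_1 ≅ Z^5.

∂_1: C_1 → C_0 maps an edge to its endpoints' difference, ∂[p,q] = q − p. For instance
  ∂ae = e − a.
The resulting 5×5 matrix has rank 4, and its Smith normal form has invariant factors (1,1,1,1).

From H_k ≅ ker(∂_k) / im(∂_{k+1}) we obtain:

  H_0: rank C_0 − rank ∂_1 = 5 − 4 = 1, and the invariant factors of ∂_1 are all 1, so H_0 ≅ Z.
  H_1: rank ker ∂_1 − rank ∂_2 = (5 − 4) − 0 = 1, and there is no ∂_2, so H_1 ≅ Z.

(K is a triangulation of the circle S^1.)

H_0 ≅ Z,  H_1 ≅ Z.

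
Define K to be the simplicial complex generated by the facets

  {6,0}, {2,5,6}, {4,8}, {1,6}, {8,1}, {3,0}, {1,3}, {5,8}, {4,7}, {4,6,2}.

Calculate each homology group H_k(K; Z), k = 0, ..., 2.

We work with the vertex ordering 0 < 1 < 2 < 3 < 4 < 5 < 6 < 7 < 8. The simplices of K, each written with vertices in increasing order, are:

  0-simplices (9): [0], [1], [2], [3], [4], [5], [6], [7], [8]
  1-simplices (13): [0,3], [0,6], [1,3], [1,6], [1,8], [2,4], [2,5], [2,6], [4,6], [4,7], [4,8], [5,6], [5,8]
  2-simplices (2): [2,4,6], [2,5,6]

giving chain groups C_0 ≅ Z^9, C_1 ≅ Z^13, C_2 ≅ Z^2.

Boundary ∂_1: C_1 → C_0 maps an edge to its endpoints' difference, ∂[p,q] = q − p. For instance
  ∂[2,5] = [5] − [2].
The resulting 9×13 matrix has rank 8, and its Smith normal form has invariant factors (1,1,1,1,1,1,1,1).

∂_2: C_2 → C_1 acts by ∂[p,q,r] = [q,r] − [p,r] + [p,q]. For instance
  ∂[2,4,6] = [4,6] − [2,6] + [2,4],
  ∂[2,5,6] = [5,6] − [2,6] + [2,5].
The resulting 13×2 matrix has rank 2, and its Smith normal form has invariant factors (1,1).

Now H_k = ker ∂_k / im ∂_{k+1}, so:

  H_0: rank C_0 − rank ∂_1 = 9 − 8 = 1, and the invariant factors of ∂_1 are all 1, so H_0 ≅ Z.
  H_1: rank ker ∂_1 − rank ∂_2 = (13 − 8) − 2 = 3, and the invariant factors of ∂_2 are all 1, so H_1 ≅ Z^3.
  H_2: rank ker ∂_2 − rank ∂_3 = (2 − 2) − 0 = 0, and there is no ∂_3, so H_2 ≅ 0.

H_0 ≅ Z,  H_1 ≅ Z^3,  H_2 = 0.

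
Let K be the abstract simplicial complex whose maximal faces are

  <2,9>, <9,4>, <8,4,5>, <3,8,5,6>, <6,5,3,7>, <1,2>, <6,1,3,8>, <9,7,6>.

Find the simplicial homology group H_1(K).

H_1 ≅ Z^2.

K has 9 vertices, 19 edges, 12 triangles, 3 3-simplices.
rank ∂_1 = 8, rank ∂_2 = 9 ⇒ b_1 = 19 − 8 − 9 = 2; all invariant factors of ∂_2 are 1 so no torsion. So H_1 ≅ Z^2.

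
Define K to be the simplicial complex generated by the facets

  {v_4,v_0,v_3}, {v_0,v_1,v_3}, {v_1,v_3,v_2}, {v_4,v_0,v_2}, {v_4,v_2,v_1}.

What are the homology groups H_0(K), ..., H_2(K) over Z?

H_0 = Z,  H_1 = Z,  H_2 = 0.

Order the vertices as v_0 < v_1 < v_2 < v_3 < v_4. Listing each simplex with vertices in this order, K has dimension 2 with simplices:

  0-simplices (5): [v_0], [v_1], [v_2], [v_3], [v_4]
  1-simplices (10): [v_0,v_1], [v_0,v_2], [v_0,v_3], [v_0,v_4], [v_1,v_2], [v_1,v_3], [v_1,v_4], [v_2,v_3], [v_2,v_4], [v_3,v_4]
  2-simplices (5): [v_0,v_1,v_3], [v_0,v_2,v_4], [v_0,v_3,v_4], [v_1,v_2,v_3], [v_1,v_2,v_4]

so the chain groups are C_0 ≅ Z^5, C_1 ≅ Z^10, C_2 ≅ Z^5.

Boundary ∂_1: C_1 → C_0 maps an edge to its endpoints' difference, ∂[p,q] = q − p. For instance
  ∂[v_2,v_4] = [v_4] − [v_2].
This gives a 5×10 integer matrix of rank 4; reducing to Smith normal form yields diagonal entries (1,1,1,1).

∂_2: C_2 → C_1 sends each 2-simplex [p,q,r] to [q,r] − [p,r] + [p,q]. For instance
  ∂[v_1,v_2,v_3] = [v_2,v_3] − [v_1,v_3] + [v_1,v_2],
  ∂[v_0,v_2,v_4] = [v_2,v_4] − [v_0,v_4] + [v_0,v_2].
The resulting 10×5 matrix has rank 5, and its Smith normal form has invariant factors (1,1,1,1,1).

Reading off H_k = ker ∂_k / im ∂_{k+1}:

  H_0: rank C_0 − rank ∂_1 = 5 − 4 = 1, and the invariant factors of ∂_1 are all 1, so H_0 ≅ Z.
  H_1: rank ker ∂_1 − rank ∂_2 = (10 − 4) − 5 = 1, and the invariant factors of ∂_2 are all 1, so H_1 ≅ Z.
  H_2: rank ker ∂_2 − rank ∂_3 = (5 − 5) − 0 = 0, and there is no ∂_3, so H_2 ≅ 0.

As a check, the Euler characteristic is 5 − 10 + 5 = 0, which agrees with 1 − 1 + 0 = 0.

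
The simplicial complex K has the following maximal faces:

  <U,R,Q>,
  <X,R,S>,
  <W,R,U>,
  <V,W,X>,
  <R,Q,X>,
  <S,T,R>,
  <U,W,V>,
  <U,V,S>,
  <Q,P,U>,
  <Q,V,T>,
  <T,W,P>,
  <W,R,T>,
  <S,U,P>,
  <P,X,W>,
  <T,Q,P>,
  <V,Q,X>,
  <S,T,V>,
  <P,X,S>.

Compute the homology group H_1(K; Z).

We work with the vertex ordering P < Q < R < S < T < U < V < W < X. The simplices of K, each written with vertices in increasing order, are:

  0-simplices (9): P, Q, R, S, T, U, V, W, X
  1-simplices (27): PQ, PS, PT, PU, PW, PX, QR, QT, QU, QV, QX, RS, RT, RU, RW, RX, ST, SU, SV, SX, TV, TW, UV, UW, VW, VX, WX
  2-simplices (18): PQT, PQU, PSU, PSX, PTW, PWX, QRU, QRX, QTV, QVX, RST, RSX, RTW, RUW, STV, SUV, UVW, VWX

giving chain groups C_0 ≅ Z^9, C_1 ≅ Z^27, C_2 ≅ Z^18.

∂_1: C_1 → C_0 is given by ∂[p,q] = [q] − [p]. For instance
  ∂PQ = Q − P.
This gives a 9×27 integer matrix of rank 8; reducing to Smith normal form yields diagonal entries (1,1,1,1,1,1,1,1).

∂_2: C_2 → C_1 acts by ∂[p,q,r] = [q,r] − [p,r] + [p,q]. For instance
  ∂PSU = SU − PU + PS,
  ∂UVW = VW − UW + UV.
The 27×18 boundary matrix has rank 17 and Smith normal form diag(1,1,1,1,1,1,1,1,1,1,1,1,1,1,1,1,1).

Now H_k = ker ∂_k / im ∂_{k+1}, so:

  H_1: rank ker ∂_1 − rank ∂_2 = (27 − 8) − 17 = 2, and the invariant factors of ∂_2 are all 1, so H_1 = Z^2.

(K is a triangulation of the torus T^2.)

H_1 = Z^2.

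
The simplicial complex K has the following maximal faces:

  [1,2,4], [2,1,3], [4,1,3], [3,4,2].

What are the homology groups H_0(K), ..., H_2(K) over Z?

Order the vertices as 1 < 2 < 3 < 4. Listing each simplex with vertices in this order, K has dimension 2 with simplices:

  0-simplices (4): [1], [2], [3], [4]
  1-simplices (6): [1,2], [1,3], [1,4], [2,3], [2,4], [3,4]
  2-simplices (4): [1,2,3], [1,2,4], [1,3,4], [2,3,4]

so the chain groups are C_0 ≅ Z^4, C_1 ≅ Z^6, C_2 ≅ Z^4.

The boundary map ∂_1: C_1 → C_0 sends each edge [p,q] (with p < q) to q − p. For instance
  ∂[1,2] = [2] − [1].
The 4×6 boundary matrix has rank 3 and Smith normal form diag(1,1,1).

∂_2: C_2 → C_1 acts by ∂[p,q,r] = [q,r] − [p,r] + [p,q]. For instance
  ∂[1,2,4] = [2,4] − [1,4] + [1,2],
  ∂[1,3,4] = [3,4] − [1,4] + [1,3].
As a 6×4 matrix over Z this has rank 3, with invariant factors (1,1,1).

Reading off H_k = ker ∂_k / im ∂_{k+1}:

  H_0: rank C_0 − rank ∂_1 = 4 − 3 = 1, and the invariant factors of ∂_1 are all 1, so H_0 = Z.
  H_1: rank ker ∂_1 − rank ∂_2 = (6 − 3) − 3 = 0, and the invariant factors of ∂_2 are all 1, so H_1 = 0.
  H_2: rank ker ∂_2 − rank ∂_3 = (4 − 3) − 0 = 1, and there is no ∂_3, so H_2 = Z.

As a check, the Euler characteristic is 4 − 6 + 4 = 2, which agrees with 1 − 0 + 1 = 2.
(K is a triangulation of the 2-sphere S^2.)

H_0 ≅ Z,  H_1 = 0,  H_2 ≅ Z.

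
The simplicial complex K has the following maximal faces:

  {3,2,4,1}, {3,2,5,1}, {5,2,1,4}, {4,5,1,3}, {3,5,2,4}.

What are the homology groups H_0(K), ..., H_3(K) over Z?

H_0 = Z,  H_1 = 0,  H_2 = 0,  H_3 = Z.

Take the total order 1 < 2 < 3 < 4 < 5 on the vertex set. Then K (dimension 3) consists of the simplices:

  0-simplices (5): [1], [2], [3], [4], [5]
  1-simplices (10): [1,2], [1,3], [1,4], [1,5], [2,3], [2,4], [2,5], [3,4], [3,5], [4,5]
  2-simplices (10): [1,2,3], [1,2,4], [1,2,5], [1,3,4], [1,3,5], [1,4,5], [2,3,4], [2,3,5], [2,4,5], [3,4,5]
  3-simplices (5): [1,2,3,4], [1,2,3,5], [1,2,4,5], [1,3,4,5], [2,3,4,5]

Hence C_0 ≅ Z^5, C_1 ≅ Z^10, C_2 ≅ Z^10, C_3 ≅ Z^5.

The boundary map ∂_1: C_1 → C_0 maps an edge to its endpoints' difference, ∂[p,q] = q − p. For instance
  ∂[4,5] = [5] − [4].
The resulting 5×10 matrix has rank 4, and its Smith normal form has invariant factors (1,1,1,1).

∂_2: C_2 → C_1 maps a triangle to the signed sum of its edges. For instance
  ∂[1,4,5] = [4,5] − [1,5] + [1,4],
  ∂[1,2,5] = [2,5] − [1,5] + [1,2].
The resulting 10×10 matrix has rank 6, and its Smith normal form has invariant factors (1,1,1,1,1,1).

The boundary map ∂_3: C_3 → C_2 sends each 3-simplex σ to the alternating sum Σ_i (−1)^i (σ with its i-th vertex removed). For instance
  ∂[1,2,3,5] = [2,3,5] − [1,3,5] + [1,2,5] − [1,2,3],
  ∂[1,2,4,5] = [2,4,5] − [1,4,5] + [1,2,5] − [1,2,4].
This gives a 10×5 integer matrix of rank 4; reducing to Smith normal form yields diagonal entries (1,1,1,1).

Now H_k = ker ∂_k / im ∂_{k+1}, so:

  H_0: rank C_0 − rank ∂_1 = 5 − 4 = 1, and the invariant factors of ∂_1 are all 1, so H_0 = Z.
  H_1: rank ker ∂_1 − rank ∂_2 = (10 − 4) − 6 = 0, and the invariant factors of ∂_2 are all 1, so H_1 = 0.
  H_2: rank ker ∂_2 − rank ∂_3 = (10 − 6) − 4 = 0, and the invariant factors of ∂_3 are all 1, so H_2 = 0.
  H_3: rank ker ∂_3 − rank ∂_4 = (5 − 4) − 0 = 1, and there is no ∂_4, so H_3 = Z.

(K is a triangulation of the 3-sphere S^3.)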